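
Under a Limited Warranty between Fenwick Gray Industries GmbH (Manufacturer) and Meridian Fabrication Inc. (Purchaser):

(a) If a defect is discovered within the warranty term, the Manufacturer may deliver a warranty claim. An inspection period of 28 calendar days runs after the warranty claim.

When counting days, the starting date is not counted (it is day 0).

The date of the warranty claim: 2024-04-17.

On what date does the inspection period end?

The last day of the inspection period: 28 calendar days after 2024-04-17 is 2024-05-15.

2024-05-15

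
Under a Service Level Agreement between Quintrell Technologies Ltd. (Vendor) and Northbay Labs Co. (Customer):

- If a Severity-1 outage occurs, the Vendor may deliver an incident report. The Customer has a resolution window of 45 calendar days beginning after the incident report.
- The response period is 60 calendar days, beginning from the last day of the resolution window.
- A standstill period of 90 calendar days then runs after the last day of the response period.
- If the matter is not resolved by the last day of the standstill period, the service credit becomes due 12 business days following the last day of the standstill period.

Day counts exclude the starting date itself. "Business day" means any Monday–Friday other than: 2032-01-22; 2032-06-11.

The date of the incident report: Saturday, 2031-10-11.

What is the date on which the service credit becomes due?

2032-05-11

The last day of the resolution window: 2031-10-11 + 45 days = 2031-11-25.
Adding 60 calendar days to 2031-11-25 gives 2032-01-24, which is the last day of the response period.
The last day of the standstill period: 90 calendar days after 2032-01-24 is 2032-04-23.
The date on which the service credit becomes due: counting 12 business days from Friday, 2032-04-23 (Apr 26, Apr 27, Apr 28, Apr 29, …, May 7, May 10, May 11, skipping weekends) reaches Tuesday, 2032-05-11.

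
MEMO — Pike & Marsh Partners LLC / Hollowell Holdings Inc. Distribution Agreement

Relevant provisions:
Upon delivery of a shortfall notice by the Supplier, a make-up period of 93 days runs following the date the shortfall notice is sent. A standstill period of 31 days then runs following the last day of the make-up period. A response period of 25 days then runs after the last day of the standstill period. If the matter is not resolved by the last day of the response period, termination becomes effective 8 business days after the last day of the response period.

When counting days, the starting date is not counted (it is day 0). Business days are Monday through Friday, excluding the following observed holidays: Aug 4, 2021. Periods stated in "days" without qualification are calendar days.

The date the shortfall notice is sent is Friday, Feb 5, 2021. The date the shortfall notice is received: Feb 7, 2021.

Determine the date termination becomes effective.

Jul 14, 2021

The last day of the make-up period: Feb 5, 2021 + 93 days = May 9, 2021.
The last day of the standstill period: May 9, 2021 + 31 days = Jun 9, 2021.
The last day of the response period: Jun 9, 2021 + 25 days = Jul 4, 2021.
The date termination becomes effective: 8 business days after Sunday, Jul 4, 2021, skipping weekends — Jul 5, Jul 6, Jul 7, Jul 8, Jul 9, Jul 12, Jul 13, Jul 14 — lands on Wednesday, Jul 14, 2021.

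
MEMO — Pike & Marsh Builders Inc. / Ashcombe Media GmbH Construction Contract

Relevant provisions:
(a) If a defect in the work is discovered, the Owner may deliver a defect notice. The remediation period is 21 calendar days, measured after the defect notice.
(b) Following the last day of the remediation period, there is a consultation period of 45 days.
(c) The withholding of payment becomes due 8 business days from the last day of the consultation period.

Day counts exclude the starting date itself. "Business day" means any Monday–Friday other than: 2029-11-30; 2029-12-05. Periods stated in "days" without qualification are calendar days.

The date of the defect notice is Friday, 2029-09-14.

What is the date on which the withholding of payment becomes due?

2029-11-29

The last day of the remediation period: 21 calendar days after 2029-09-14 is 2029-10-05.
The last day of the consultation period: 2029-10-05 + 45 days = 2029-11-19.
The date on which the withholding of payment becomes due: counting 8 business days from Monday, 2029-11-19 (Nov 20, Nov 21, Nov 22, Nov 23, Nov 26, Nov 27, Nov 28, Nov 29, skipping weekends) reaches Thursday, 2029-11-29.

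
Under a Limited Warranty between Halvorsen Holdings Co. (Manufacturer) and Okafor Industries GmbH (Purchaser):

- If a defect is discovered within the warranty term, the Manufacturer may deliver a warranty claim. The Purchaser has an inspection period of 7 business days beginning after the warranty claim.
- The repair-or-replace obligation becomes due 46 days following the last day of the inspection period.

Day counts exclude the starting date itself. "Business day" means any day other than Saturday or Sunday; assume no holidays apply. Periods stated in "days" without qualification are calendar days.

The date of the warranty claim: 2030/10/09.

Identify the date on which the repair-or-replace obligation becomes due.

2030/12/03

From Wednesday, 2030/10/09, 7 business days (Oct 10, Oct 11, Oct 14, Oct 15, Oct 16, Oct 17, Oct 18, skipping weekends) brings us to Friday, 2030/10/18, which is the last day of the inspection period.
The date on which the repair-or-replace obligation becomes due: 2030/10/18 + 46 days = 2030/12/03.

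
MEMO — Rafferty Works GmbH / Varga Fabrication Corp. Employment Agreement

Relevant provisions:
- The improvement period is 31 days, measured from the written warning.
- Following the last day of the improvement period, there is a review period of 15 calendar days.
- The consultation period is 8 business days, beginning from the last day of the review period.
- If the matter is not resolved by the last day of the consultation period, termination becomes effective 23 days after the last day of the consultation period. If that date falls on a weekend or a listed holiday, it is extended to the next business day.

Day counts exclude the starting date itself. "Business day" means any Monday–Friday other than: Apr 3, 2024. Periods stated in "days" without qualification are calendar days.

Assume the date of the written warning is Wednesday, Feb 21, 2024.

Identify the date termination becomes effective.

The last day of the improvement period: Feb 21, 2024 + 31 days = Mar 23, 2024.
The last day of the review period: 15 calendar days after Mar 23, 2024 is Apr 7, 2024.
The last day of the consultation period: counting 8 business days from Sunday, Apr 7, 2024 (Apr 8, Apr 9, Apr 10, Apr 11, Apr 12, Apr 15, Apr 16, Apr 17, skipping weekends) reaches Wednesday, Apr 17, 2024.
The date termination becomes effective: 23 calendar days after Apr 17, 2024 is May 10, 2024. May 10, 2024 is a Friday and is not a listed holiday, so no roll-forward applies.

May 10, 2024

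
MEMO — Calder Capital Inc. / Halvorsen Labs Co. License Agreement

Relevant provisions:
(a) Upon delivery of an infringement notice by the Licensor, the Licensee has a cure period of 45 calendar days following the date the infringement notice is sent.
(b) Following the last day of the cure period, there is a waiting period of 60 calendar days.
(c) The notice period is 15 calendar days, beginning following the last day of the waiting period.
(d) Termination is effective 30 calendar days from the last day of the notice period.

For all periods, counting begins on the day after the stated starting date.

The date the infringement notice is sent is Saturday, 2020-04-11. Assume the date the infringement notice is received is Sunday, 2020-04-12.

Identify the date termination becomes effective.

The last day of the cure period: 2020-04-11 + 45 days = 2020-05-26.
Adding 60 calendar days to 2020-05-26 gives 2020-07-25, which is the last day of the waiting period.
The last day of the notice period: 2020-07-25 + 15 days = 2020-08-09.
The date termination becomes effective: 2020-08-09 + 30 days = 2020-09-08.

2020-09-08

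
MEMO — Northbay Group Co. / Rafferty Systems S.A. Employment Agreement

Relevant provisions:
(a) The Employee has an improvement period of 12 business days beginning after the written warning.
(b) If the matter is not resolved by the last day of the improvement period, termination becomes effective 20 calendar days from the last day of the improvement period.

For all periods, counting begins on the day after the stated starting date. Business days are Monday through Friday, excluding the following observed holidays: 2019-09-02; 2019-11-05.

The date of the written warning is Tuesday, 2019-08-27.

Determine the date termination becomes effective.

From Tuesday, 2019-08-27, 12 business days (Aug 28, Aug 29, Aug 30, Sep 3, …, Sep 11, Sep 12, Sep 13, skipping weekends and the listed holiday on Sep 2) brings us to Friday, 2019-09-13, which is the last day of the improvement period.
Adding 20 calendar days to 2019-09-13 gives 2019-10-03, which is the date termination becomes effective.

2019-10-03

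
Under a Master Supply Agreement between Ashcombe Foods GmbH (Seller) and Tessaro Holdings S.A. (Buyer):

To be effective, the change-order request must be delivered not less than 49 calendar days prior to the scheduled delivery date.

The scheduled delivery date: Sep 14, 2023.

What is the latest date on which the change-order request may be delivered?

Jul 27, 2023

Sep 14, 2023 minus 49 days is Jul 27, 2023.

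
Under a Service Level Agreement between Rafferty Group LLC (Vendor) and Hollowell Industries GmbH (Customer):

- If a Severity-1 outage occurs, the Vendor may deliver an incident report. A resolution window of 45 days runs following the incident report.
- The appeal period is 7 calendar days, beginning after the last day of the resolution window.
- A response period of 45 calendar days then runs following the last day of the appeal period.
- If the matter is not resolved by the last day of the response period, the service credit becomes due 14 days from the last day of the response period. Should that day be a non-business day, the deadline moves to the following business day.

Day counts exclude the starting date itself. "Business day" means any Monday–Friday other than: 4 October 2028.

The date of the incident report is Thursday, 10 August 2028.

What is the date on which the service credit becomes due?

29 November 2028

The last day of the resolution window: 45 calendar days after 10 August 2028 is 24 September 2028.
The last day of the appeal period: 24 September 2028 + 7 days = 1 October 2028.
Adding 45 calendar days to 1 October 2028 gives 15 November 2028, which is the last day of the response period.
The date on which the service credit becomes due: 15 November 2028 + 14 days = 29 November 2028. 29 November 2028 is a Wednesday and is not a listed holiday, so no roll-forward applies.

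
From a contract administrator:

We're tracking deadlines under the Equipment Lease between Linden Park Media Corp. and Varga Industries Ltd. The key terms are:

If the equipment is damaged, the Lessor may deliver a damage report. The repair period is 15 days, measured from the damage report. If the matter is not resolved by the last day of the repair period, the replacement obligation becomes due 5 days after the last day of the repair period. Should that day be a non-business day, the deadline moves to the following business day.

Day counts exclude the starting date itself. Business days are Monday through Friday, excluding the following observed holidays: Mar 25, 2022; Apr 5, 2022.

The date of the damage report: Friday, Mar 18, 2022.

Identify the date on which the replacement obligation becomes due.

The last day of the repair period: Mar 18, 2022 + 15 days = Apr 2, 2022.
The date on which the replacement obligation becomes due: 5 calendar days after Apr 2, 2022 is Apr 7, 2022. Apr 7, 2022 is a Thursday and is not a listed holiday, so no roll-forward applies.

Apr 7, 2022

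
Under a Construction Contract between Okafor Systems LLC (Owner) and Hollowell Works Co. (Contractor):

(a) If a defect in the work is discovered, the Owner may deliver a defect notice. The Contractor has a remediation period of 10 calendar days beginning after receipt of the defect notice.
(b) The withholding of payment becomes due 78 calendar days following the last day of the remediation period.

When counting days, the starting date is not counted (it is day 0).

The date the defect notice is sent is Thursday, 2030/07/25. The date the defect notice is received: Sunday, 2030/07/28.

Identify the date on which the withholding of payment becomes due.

2030/10/24

The last day of the remediation period: 10 calendar days after 2030/07/28 is 2030/08/07.
The date on which the withholding of payment becomes due: 2030/08/07 + 78 days = 2030/10/24.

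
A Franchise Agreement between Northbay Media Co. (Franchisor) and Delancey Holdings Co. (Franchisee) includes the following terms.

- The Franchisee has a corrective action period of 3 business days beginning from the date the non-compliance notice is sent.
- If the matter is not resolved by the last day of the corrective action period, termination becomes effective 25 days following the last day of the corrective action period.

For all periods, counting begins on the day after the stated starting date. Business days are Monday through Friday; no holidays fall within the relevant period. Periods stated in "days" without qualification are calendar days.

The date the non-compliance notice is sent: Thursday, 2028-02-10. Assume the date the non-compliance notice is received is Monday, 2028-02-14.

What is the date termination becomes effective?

The last day of the corrective action period: 3 business days after Thursday, 2028-02-10, skipping weekends — Feb 11, Feb 14, Feb 15 — lands on Tuesday, 2028-02-15.
The date termination becomes effective: 2028-02-15 + 25 days = 2028-03-11.

2028-03-11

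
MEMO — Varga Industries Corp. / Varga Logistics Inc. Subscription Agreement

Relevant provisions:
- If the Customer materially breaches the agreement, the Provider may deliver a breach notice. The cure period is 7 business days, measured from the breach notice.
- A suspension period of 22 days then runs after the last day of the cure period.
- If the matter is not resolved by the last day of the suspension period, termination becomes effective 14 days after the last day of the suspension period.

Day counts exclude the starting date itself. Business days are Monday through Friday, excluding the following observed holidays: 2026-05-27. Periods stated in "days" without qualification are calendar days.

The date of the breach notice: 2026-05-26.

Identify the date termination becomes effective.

2026-07-11

The last day of the cure period: counting 7 business days from Tuesday, 2026-05-26 (May 28, May 29, Jun 1, Jun 2, Jun 3, Jun 4, Jun 5, skipping weekends and the listed holiday on May 27) reaches Friday, 2026-06-05.
The last day of the suspension period: 22 calendar days after 2026-06-05 is 2026-06-27.
The date termination becomes effective: 2026-06-27 + 14 days = 2026-07-11.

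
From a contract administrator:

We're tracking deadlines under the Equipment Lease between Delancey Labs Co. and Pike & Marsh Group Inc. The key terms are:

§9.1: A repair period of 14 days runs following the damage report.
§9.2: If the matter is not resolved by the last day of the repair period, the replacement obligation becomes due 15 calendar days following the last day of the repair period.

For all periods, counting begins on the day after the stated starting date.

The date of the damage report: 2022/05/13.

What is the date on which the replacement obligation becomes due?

2022/06/11

The last day of the repair period: 2022/05/13 + 14 days = 2022/05/27.
The date on which the replacement obligation becomes due: 2022/05/27 + 15 days = 2022/06/11.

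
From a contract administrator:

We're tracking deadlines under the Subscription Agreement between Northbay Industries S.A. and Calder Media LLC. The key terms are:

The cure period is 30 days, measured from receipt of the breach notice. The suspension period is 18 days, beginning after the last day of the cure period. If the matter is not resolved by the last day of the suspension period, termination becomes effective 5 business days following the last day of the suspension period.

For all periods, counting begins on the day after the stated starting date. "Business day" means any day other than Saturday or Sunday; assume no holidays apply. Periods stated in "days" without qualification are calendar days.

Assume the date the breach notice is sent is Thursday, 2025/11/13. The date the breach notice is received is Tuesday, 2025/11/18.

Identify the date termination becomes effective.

The last day of the cure period: 2025/11/18 + 30 days = 2025/12/18.
The last day of the suspension period: 18 calendar days after 2025/12/18 is 2026/01/05.
From Monday, 2026/01/05, 5 business days (Jan 6, Jan 7, Jan 8, Jan 9, Jan 12, skipping weekends) brings us to Monday, 2026/01/12, which is the date termination becomes effective.

2026/01/12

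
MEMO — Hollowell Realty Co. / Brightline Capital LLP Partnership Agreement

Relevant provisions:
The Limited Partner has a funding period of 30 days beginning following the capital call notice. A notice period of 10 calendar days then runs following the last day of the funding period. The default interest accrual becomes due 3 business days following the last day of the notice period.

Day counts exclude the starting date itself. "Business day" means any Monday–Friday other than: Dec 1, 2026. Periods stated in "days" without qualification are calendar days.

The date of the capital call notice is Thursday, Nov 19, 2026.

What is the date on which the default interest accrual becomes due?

Adding 30 calendar days to Nov 19, 2026 gives Dec 19, 2026, which is the last day of the funding period.
The last day of the notice period: Dec 19, 2026 + 10 days = Dec 29, 2026.
From Tuesday, Dec 29, 2026, 3 business days (Dec 30, Dec 31, Jan 1, skipping weekends) brings us to Friday, Jan 1, 2027, which is the date on which the default interest accrual becomes due.

Jan 1, 2027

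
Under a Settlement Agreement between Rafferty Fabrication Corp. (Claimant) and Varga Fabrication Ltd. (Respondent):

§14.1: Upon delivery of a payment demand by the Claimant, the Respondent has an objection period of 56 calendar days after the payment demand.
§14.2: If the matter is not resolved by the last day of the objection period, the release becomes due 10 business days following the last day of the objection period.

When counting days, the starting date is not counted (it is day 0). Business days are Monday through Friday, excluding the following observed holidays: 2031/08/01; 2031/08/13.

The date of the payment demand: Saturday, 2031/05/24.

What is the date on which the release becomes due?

2031/08/04

The last day of the objection period: 56 calendar days after 2031/05/24 is 2031/07/19.
The date on which the release becomes due: 10 business days after Saturday, 2031/07/19, skipping weekends and the listed holiday on Aug 1 — Jul 21, Jul 22, Jul 23, Jul 24, Jul 25, Jul 28, Jul 29, Jul 30, Jul 31, Aug 4 — lands on Monday, 2031/08/04.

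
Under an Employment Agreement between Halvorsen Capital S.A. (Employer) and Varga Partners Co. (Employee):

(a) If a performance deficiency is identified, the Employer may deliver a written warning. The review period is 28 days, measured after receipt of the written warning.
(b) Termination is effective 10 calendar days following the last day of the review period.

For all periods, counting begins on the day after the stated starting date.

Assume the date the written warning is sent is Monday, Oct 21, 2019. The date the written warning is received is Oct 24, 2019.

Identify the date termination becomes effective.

The last day of the review period: Oct 24, 2019 + 28 days = Nov 21, 2019.
Adding 10 calendar days to Nov 21, 2019 gives Dec 1, 2019, which is the date termination becomes effective.

Dec 1, 2019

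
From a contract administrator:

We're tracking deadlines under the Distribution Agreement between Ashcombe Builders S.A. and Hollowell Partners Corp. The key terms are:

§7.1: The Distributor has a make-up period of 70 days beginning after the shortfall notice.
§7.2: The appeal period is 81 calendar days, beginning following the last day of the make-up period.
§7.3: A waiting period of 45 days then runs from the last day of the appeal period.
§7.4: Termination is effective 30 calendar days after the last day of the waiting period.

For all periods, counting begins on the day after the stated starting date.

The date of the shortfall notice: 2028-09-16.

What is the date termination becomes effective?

2029-04-30

The last day of the make-up period: 2028-09-16 + 70 days = 2028-11-25.
The last day of the appeal period: 2028-11-25 + 81 days = 2029-02-14.
Adding 45 calendar days to 2029-02-14 gives 2029-03-31, which is the last day of the waiting period.
The date termination becomes effective: 2029-03-31 + 30 days = 2029-04-30.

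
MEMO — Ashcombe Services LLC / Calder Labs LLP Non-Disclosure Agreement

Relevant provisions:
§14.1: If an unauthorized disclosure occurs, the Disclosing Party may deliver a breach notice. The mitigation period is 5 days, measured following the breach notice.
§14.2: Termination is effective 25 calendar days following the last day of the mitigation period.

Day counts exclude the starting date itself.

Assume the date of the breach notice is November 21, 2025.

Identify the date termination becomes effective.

The last day of the mitigation period: 5 calendar days after November 21, 2025 is November 26, 2025.
Adding 25 calendar days to November 26, 2025 gives December 21, 2025, which is the date termination becomes effective.

December 21, 2025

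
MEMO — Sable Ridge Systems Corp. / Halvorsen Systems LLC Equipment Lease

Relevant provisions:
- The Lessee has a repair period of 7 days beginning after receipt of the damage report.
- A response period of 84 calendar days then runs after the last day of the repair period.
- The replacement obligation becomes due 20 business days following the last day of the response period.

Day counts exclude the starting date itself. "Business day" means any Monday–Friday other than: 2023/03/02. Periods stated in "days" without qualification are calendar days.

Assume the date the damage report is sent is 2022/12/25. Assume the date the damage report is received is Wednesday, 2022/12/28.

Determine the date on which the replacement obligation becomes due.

The last day of the repair period: 7 calendar days after 2022/12/28 is 2023/01/04.
Adding 84 calendar days to 2023/01/04 gives 2023/03/29, which is the last day of the response period.
The date on which the replacement obligation becomes due: 20 business days after Wednesday, 2023/03/29, skipping weekends — Mar 30, Mar 31, Apr 3, Apr 4, …, Apr 24, Apr 25, Apr 26 — lands on Wednesday, 2023/04/26.

2023/04/26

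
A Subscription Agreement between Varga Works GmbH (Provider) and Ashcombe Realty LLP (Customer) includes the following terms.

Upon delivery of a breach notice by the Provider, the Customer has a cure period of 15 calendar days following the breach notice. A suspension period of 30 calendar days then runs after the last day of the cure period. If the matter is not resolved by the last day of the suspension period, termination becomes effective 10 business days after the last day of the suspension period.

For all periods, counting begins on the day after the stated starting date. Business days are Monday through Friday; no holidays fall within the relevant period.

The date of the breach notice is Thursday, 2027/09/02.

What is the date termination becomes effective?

The last day of the cure period: 2027/09/02 + 15 days = 2027/09/17.
The last day of the suspension period: 2027/09/17 + 30 days = 2027/10/17.
From Sunday, 2027/10/17, 10 business days (Oct 18, Oct 19, Oct 20, Oct 21, Oct 22, Oct 25, Oct 26, Oct 27, Oct 28, Oct 29, skipping weekends) brings us to Friday, 2027/10/29, which is the date termination becomes effective.

2027/10/29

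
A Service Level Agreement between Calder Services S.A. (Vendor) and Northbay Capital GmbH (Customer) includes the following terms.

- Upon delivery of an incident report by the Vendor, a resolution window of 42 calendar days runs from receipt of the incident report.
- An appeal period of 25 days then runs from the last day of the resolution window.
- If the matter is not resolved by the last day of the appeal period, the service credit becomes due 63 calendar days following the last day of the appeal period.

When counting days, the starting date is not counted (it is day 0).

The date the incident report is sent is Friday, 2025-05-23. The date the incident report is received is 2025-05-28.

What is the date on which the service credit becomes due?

The last day of the resolution window: 42 calendar days after 2025-05-28 is 2025-07-09.
Adding 25 calendar days to 2025-07-09 gives 2025-08-03, which is the last day of the appeal period.
Adding 63 calendar days to 2025-08-03 gives 2025-10-05, which is the date on which the service credit becomes due.

2025-10-05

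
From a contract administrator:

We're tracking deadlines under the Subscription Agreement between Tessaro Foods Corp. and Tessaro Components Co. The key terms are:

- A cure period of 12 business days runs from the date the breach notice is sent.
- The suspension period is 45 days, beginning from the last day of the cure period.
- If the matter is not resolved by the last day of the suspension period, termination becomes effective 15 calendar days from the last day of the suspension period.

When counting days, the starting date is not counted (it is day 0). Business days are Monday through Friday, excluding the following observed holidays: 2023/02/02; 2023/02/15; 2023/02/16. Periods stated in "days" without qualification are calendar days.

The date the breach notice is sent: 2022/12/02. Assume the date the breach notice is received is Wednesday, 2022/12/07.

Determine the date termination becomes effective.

2023/02/18

The last day of the cure period: 12 business days after Friday, 2022/12/02, skipping weekends — Dec 5, Dec 6, Dec 7, Dec 8, …, Dec 16, Dec 19, Dec 20 — lands on Tuesday, 2022/12/20.
Adding 45 calendar days to 2022/12/20 gives 2023/02/03, which is the last day of the suspension period.
The date termination becomes effective: 2023/02/03 + 15 days = 2023/02/18.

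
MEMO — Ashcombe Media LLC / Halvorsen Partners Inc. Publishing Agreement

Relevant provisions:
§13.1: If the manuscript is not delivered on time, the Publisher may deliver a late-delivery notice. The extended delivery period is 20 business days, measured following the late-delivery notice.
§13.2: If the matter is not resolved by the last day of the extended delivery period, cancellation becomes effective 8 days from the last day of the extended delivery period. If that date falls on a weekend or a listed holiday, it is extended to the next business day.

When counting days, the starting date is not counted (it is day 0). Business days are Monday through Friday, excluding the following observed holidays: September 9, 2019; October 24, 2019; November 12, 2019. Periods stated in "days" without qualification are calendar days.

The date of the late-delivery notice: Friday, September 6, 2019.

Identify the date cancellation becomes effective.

The last day of the extended delivery period: 20 business days after Friday, September 6, 2019, skipping weekends and the listed holiday on Sep 9 — Sep 10, Sep 11, Sep 12, Sep 13, …, Oct 3, Oct 4, Oct 7 — lands on Monday, October 7, 2019.
The date cancellation becomes effective: October 7, 2019 + 8 days = October 15, 2019. October 15, 2019 is a Tuesday and is not a listed holiday, so no roll-forward applies.

October 15, 2019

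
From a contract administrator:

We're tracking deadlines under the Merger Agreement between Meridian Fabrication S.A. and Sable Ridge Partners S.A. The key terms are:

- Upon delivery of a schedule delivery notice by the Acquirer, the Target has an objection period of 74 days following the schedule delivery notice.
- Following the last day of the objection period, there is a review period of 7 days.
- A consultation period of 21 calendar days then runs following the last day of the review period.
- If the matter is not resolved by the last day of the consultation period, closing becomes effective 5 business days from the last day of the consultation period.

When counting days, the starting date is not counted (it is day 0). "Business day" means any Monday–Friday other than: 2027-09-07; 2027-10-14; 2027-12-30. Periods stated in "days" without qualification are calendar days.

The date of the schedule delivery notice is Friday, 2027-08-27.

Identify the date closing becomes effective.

2027-12-14

Adding 74 calendar days to 2027-08-27 gives 2027-11-09, which is the last day of the objection period.
Adding 7 calendar days to 2027-11-09 gives 2027-11-16, which is the last day of the review period.
The last day of the consultation period: 2027-11-16 + 21 days = 2027-12-07.
From Tuesday, 2027-12-07, 5 business days (Dec 8, Dec 9, Dec 10, Dec 13, Dec 14, skipping weekends) brings us to Tuesday, 2027-12-14, which is the date closing becomes effective.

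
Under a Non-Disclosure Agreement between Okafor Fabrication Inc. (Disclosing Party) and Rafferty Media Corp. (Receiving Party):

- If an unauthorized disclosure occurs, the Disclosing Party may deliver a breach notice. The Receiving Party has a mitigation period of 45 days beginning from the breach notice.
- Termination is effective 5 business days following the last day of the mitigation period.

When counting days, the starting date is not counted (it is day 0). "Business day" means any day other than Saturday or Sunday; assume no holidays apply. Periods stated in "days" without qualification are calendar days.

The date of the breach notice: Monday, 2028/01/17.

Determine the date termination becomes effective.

The last day of the mitigation period: 2028/01/17 + 45 days = 2028/03/02.
From Thursday, 2028/03/02, 5 business days (Mar 3, Mar 6, Mar 7, Mar 8, Mar 9, skipping weekends) brings us to Thursday, 2028/03/09, which is the date termination becomes effective.

2028/03/09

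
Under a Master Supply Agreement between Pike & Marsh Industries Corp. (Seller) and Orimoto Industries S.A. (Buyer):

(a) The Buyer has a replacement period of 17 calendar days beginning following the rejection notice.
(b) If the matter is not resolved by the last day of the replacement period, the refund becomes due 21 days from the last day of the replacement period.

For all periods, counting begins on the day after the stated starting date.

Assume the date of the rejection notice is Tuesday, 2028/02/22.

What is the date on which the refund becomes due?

2028/03/31

The last day of the replacement period: 2028/02/22 + 17 days = 2028/03/10.
The date on which the refund becomes due: 2028/03/10 + 21 days = 2028/03/31.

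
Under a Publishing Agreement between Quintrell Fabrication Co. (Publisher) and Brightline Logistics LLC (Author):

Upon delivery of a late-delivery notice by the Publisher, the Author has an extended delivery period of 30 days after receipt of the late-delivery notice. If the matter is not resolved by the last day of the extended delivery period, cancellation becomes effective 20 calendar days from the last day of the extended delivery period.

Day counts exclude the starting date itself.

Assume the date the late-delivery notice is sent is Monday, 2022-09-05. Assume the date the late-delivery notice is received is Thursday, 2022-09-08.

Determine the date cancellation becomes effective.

Adding 30 calendar days to 2022-09-08 gives 2022-10-08, which is the last day of the extended delivery period.
Adding 20 calendar days to 2022-10-08 gives 2022-10-28, which is the date cancellation becomes effective.

2022-10-28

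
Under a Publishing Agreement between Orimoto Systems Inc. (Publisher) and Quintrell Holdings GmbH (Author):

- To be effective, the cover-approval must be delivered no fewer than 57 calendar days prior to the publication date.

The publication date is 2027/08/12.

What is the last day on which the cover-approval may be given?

2027/08/12 minus 57 days is 2027/06/16.

2027/06/16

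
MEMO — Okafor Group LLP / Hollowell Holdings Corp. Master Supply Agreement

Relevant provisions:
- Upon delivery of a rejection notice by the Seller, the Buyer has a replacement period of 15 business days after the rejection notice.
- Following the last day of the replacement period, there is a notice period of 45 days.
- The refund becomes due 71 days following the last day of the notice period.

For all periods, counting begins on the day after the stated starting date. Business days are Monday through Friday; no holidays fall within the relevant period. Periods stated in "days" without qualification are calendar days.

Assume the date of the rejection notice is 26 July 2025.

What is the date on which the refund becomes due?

The last day of the replacement period: counting 15 business days from Saturday, 26 July 2025 (Jul 28, Jul 29, Jul 30, Jul 31, …, Aug 13, Aug 14, Aug 15, skipping weekends) reaches Friday, 15 August 2025.
Adding 45 calendar days to 15 August 2025 gives 29 September 2025, which is the last day of the notice period.
Adding 71 calendar days to 29 September 2025 gives 9 December 2025, which is the date on which the refund becomes due.

9 December 2025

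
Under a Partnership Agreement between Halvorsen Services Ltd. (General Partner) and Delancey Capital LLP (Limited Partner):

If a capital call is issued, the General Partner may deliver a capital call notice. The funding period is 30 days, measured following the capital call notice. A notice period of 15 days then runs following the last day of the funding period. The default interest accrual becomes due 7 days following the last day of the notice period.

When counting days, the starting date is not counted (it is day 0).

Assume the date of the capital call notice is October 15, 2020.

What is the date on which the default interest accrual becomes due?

The last day of the funding period: October 15, 2020 + 30 days = November 14, 2020.
The last day of the notice period: 15 calendar days after November 14, 2020 is November 29, 2020.
Adding 7 calendar days to November 29, 2020 gives December 6, 2020, which is the date on which the default interest accrual becomes due.

December 6, 2020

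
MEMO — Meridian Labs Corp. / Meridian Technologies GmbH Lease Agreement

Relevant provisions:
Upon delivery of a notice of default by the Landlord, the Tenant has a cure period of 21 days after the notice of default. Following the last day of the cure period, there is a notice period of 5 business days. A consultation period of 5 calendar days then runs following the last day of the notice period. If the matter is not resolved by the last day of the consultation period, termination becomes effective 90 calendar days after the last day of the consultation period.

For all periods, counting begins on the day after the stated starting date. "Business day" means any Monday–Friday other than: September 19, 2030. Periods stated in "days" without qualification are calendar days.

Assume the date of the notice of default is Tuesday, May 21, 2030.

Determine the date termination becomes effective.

The last day of the cure period: 21 calendar days after May 21, 2030 is June 11, 2030.
From Tuesday, June 11, 2030, 5 business days (Jun 12, Jun 13, Jun 14, Jun 17, Jun 18, skipping weekends) brings us to Tuesday, June 18, 2030, which is the last day of the notice period.
The last day of the consultation period: June 18, 2030 + 5 days = June 23, 2030.
The date termination becomes effective: June 23, 2030 + 90 days = September 21, 2030.

September 21, 2030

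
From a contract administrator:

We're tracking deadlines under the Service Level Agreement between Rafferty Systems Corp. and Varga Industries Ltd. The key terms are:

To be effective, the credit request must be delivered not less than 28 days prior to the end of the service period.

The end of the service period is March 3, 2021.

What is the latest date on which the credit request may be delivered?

Counting back 28 calendar days from March 3, 2021 gives February 3, 2021.

February 3, 2021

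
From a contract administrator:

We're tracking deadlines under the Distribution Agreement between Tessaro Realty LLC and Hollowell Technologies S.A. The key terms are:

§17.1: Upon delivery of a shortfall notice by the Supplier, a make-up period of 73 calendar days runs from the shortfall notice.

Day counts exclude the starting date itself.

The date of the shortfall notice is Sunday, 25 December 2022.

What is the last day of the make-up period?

The last day of the make-up period: 25 December 2022 + 73 days = 8 March 2023.

8 March 2023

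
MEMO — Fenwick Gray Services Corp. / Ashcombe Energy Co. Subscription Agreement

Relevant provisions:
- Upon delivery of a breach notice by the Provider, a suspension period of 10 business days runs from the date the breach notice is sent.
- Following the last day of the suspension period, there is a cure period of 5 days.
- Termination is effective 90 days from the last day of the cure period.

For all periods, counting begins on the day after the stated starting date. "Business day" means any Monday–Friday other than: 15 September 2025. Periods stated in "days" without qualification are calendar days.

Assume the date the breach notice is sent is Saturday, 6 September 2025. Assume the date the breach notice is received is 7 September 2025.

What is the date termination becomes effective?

From Saturday, 6 September 2025, 10 business days (Sep 8, Sep 9, Sep 10, Sep 11, Sep 12, Sep 16, Sep 17, Sep 18, Sep 19, Sep 22, skipping weekends and the listed holiday on Sep 15) brings us to Monday, 22 September 2025, which is the last day of the suspension period.
The last day of the cure period: 5 calendar days after 22 September 2025 is 27 September 2025.
The date termination becomes effective: 90 calendar days after 27 September 2025 is 26 December 2025.

26 December 2025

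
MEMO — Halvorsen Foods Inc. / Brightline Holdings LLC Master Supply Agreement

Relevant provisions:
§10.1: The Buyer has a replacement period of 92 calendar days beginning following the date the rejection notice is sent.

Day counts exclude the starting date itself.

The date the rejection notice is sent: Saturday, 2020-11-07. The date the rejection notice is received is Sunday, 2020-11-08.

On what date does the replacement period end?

The last day of the replacement period: 2020-11-07 + 92 days = 2021-02-07.

2021-02-07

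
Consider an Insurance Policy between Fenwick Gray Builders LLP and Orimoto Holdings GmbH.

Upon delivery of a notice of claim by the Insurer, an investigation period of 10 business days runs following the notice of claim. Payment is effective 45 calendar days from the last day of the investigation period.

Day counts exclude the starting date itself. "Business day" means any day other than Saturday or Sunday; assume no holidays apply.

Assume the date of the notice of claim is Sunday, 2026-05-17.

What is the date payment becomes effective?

2026-07-13

From Sunday, 2026-05-17, 10 business days (May 18, May 19, May 20, May 21, May 22, May 25, May 26, May 27, May 28, May 29, skipping weekends) brings us to Friday, 2026-05-29, which is the last day of the investigation period.
Adding 45 calendar days to 2026-05-29 gives 2026-07-13, which is the date payment becomes effective.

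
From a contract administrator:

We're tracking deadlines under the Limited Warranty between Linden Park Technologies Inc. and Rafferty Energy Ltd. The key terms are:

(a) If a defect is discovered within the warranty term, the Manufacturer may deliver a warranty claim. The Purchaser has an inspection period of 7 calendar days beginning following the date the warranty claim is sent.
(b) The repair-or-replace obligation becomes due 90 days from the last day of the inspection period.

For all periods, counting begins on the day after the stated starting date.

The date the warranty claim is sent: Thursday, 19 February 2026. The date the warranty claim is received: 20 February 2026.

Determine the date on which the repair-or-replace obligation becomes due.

27 May 2026

The last day of the inspection period: 19 February 2026 + 7 days = 26 February 2026.
The date on which the repair-or-replace obligation becomes due: 26 February 2026 + 90 days = 27 May 2026.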